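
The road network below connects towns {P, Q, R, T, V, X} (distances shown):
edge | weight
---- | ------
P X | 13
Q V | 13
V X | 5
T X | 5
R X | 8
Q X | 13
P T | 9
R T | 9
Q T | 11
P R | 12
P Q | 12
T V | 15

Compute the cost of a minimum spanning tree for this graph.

Grow the tree from T using Prim:
Step 1: frontier [T X 5, P T 9, R T 9, Q T 11, T V 15] → take T X (5); add X.
Step 2: frontier [P T 9, R T 9, Q T 11, T V 15, V X 5, R X 8, P X 13, Q X 13] → take V X (5); add V.
Step 3: frontier [P T 9, R T 9, Q T 11, Q V 13, R X 8, P X 13, Q X 13] → take R X (8); add R.
Step 4: frontier [P R 12, P T 9, Q T 11, Q V 13, P X 13, Q X 13] → take P T (9); add P.
Step 5: frontier [P Q 12, Q T 11, Q V 13, Q X 13] → take Q T (11); add Q.
MST edges: T X, V X, R X, P T, Q T; total weight 5+5+8+9+11 = 38.

38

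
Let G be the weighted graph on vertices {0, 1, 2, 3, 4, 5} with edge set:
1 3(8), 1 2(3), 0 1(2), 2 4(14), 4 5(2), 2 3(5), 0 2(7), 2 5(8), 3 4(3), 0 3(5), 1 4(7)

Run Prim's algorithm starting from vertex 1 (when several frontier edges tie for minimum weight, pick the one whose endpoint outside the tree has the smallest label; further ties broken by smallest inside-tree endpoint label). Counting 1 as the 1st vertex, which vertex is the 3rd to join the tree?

Grow the tree from 1 using Prim:
Step 1: frontier [0 1 2, 1 2 3, 1 4 7, 1 3 8] → take 0 1 (2); add 0.
Step 2: frontier [0 3 5, 0 2 7, 1 2 3, 1 4 7, 1 3 8] → take 1 2 (3); add 2.
Step 3: frontier [0 3 5, 1 4 7, 1 3 8, 2 3 5, 2 5 8, 2 4 14] → take 0 3 (5); add 3.
Step 4: frontier [1 4 7, 2 5 8, 2 4 14, 3 4 3] → take 3 4 (3); add 4.
Step 5: frontier [2 5 8, 4 5 2] → take 4 5 (2); add 5.
Vertex order: 1, 0, 2, 3, 4, 5. The 3rd vertex is 2.

2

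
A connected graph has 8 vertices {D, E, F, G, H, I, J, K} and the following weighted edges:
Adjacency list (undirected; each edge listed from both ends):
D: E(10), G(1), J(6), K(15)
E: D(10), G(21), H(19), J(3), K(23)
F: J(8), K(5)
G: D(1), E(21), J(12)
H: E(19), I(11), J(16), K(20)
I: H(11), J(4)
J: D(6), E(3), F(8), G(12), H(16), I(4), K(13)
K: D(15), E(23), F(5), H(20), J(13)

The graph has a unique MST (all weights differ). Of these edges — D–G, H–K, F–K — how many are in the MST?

Sort edges by weight, then run Kruskal:
D–G (1): add — endpoints in different components.
E–J (3): add — endpoints in different components.
I–J (4): add — endpoints in different components.
F–K (5): add — endpoints in different components.
D–J (6): add — endpoints in different components.
F–J (8): add — endpoints in different components.
D–E (10): skip — D and E already connected.
H–I (11): add — endpoints in different components.
MST edge set: {D–G, E–J, I–J, F–K, D–J, F–J, H–I}.
Of the listed edges, {D–G, F–K} are in the MST → 2.

2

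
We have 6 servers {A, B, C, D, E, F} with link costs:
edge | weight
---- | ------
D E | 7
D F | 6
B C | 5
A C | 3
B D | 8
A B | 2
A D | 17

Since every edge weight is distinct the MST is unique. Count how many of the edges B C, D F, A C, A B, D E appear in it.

Kruskal's algorithm — process edges by increasing weight (ties by edge label):
A B (2): add — endpoints in different components.
A C (3): add — endpoints in different components.
B C (5): skip — B and C already connected.
D F (6): add — endpoints in different components.
D E (7): add — endpoints in different components.
B D (8): add — endpoints in different components.
MST edge set: {A B, A C, D F, D E, B D}.
Of the listed edges, {D F, A C, A B, D E} are in the MST → 4.

4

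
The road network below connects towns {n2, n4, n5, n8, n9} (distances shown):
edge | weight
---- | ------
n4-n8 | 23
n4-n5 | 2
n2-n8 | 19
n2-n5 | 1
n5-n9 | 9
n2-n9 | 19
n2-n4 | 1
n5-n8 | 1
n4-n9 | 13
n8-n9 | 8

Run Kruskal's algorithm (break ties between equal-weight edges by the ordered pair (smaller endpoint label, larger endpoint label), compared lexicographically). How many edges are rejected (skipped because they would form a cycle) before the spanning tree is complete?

1

Kruskal: consider edges lightest-first.
n2-n4 (1): add. Components now {n2,n4} {n8} {n5} {n9}
n2-n5 (1): add. Components now {n2,n4,n5} {n8} {n9}
n5-n8 (1): add. Components now {n2,n4,n5,n8} {n9}
n4-n5 (2): skip — n5 and n4 already connected.
n8-n9 (8): add. Components now {n2,n4,n5,n8,n9}
Edges rejected before the tree was complete: 1.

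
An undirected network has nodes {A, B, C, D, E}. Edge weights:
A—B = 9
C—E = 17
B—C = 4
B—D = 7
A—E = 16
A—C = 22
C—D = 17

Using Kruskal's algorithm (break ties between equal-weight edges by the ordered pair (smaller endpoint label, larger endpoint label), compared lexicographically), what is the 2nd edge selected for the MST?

B-D

Sort edges by weight, then run Kruskal:
B—C (4): add — endpoints in different components.
B—D (7): add — endpoints in different components.
A—B (9): add — endpoints in different components.
A—E (16): add — endpoints in different components.
The 2nd edge added is B—D.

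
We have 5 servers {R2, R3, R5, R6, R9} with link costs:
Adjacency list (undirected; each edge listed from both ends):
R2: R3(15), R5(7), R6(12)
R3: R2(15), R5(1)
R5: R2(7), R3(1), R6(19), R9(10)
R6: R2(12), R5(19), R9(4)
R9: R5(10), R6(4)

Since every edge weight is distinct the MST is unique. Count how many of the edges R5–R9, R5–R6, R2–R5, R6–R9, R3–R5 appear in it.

4

Kruskal: consider edges lightest-first.
R3–R5 (1): add — endpoints in different components.
R6–R9 (4): add — endpoints in different components.
R2–R5 (7): add — endpoints in different components.
R5–R9 (10): add — endpoints in different components.
MST edge set: {R3–R5, R6–R9, R2–R5, R5–R9}.
Of the listed edges, {R5–R9, R2–R5, R6–R9, R3–R5} are in the MST → 4.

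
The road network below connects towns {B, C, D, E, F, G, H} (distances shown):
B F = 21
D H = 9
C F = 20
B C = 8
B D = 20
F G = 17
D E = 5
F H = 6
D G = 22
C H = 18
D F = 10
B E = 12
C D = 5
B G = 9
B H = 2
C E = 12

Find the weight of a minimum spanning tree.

Kruskal's algorithm — process edges by increasing weight (ties by edge label):
B H (2): add. Components now {B,H} {C} {D} {E} {F} {G}
C D (5): add. Components now {B,H} {C,D} {E} {F} {G}
D E (5): add. Components now {B,H} {C,D,E} {F} {G}
F H (6): add. Components now {B,F,H} {C,D,E} {G}
B C (8): add. Components now {B,C,D,E,F,H} {G}
B G (9): add. Components now {B,C,D,E,F,G,H}
MST edges: B H, C D, D E, F H, B C, B G; total weight 2+5+5+6+8+9 = 35.

35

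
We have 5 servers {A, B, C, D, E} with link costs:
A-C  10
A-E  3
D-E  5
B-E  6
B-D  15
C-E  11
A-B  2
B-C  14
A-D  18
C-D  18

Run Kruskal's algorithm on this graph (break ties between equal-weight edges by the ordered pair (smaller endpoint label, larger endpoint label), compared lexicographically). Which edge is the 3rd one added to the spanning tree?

D-E

Sort edges by weight, then run Kruskal:
A-B (2): add. Components now {A,B} {C} {D} {E}
A-E (3): add. Components now {A,B,E} {C} {D}
D-E (5): add. Components now {A,B,D,E} {C}
B-E (6): skip — B and E already connected.
A-C (10): add. Components now {A,B,C,D,E}
The 3rd edge added is D-E.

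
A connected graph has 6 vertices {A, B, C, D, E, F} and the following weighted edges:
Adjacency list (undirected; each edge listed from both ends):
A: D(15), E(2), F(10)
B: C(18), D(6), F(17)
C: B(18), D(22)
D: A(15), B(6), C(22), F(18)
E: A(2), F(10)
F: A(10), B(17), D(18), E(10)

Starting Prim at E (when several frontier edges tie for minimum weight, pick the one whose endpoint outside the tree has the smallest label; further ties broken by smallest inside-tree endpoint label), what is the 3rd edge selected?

Prim's algorithm from E:
Step 1: frontier [A-E 2, E-F 10] → take A-E (2); add A.
Step 2: frontier [A-F 10, A-D 15, E-F 10] → take A-F (10); add F.
Step 3: frontier [A-D 15, B-F 17, D-F 18] → take A-D (15); add D.
Step 4: frontier [B-D 6, C-D 22, B-F 17] → take B-D (6); add B.
Step 5: frontier [B-C 18, C-D 22] → take B-C (18); add C.
The 3rd edge added is A-D.

A-D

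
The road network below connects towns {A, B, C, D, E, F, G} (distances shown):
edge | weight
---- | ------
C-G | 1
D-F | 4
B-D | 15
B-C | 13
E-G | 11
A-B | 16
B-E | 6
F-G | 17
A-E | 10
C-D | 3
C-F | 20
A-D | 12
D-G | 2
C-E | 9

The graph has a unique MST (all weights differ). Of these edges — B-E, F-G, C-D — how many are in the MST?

Sort edges by weight, then run Kruskal:
C-G (1): add — endpoints in different components.
D-G (2): add — endpoints in different components.
C-D (3): skip — C and D already connected.
D-F (4): add — endpoints in different components.
B-E (6): add — endpoints in different components.
C-E (9): add — endpoints in different components.
A-E (10): add — endpoints in different components.
MST edge set: {C-G, D-G, D-F, B-E, C-E, A-E}.
Of the listed edges, {B-E} are in the MST → 1.

1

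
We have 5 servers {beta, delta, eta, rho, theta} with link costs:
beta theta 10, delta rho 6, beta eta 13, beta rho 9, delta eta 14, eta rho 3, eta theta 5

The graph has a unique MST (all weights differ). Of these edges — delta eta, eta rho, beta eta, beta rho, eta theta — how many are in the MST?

3

Kruskal's algorithm — process edges by increasing weight (ties by edge label):
eta rho (3): add. Components now {beta} {eta,rho} {delta} {theta}
eta theta (5): add. Components now {beta} {eta,rho,theta} {delta}
delta rho (6): add. Components now {beta} {delta,eta,rho,theta}
beta rho (9): add. Components now {beta,delta,eta,rho,theta}
MST edge set: {eta rho, eta theta, delta rho, beta rho}.
Of the listed edges, {eta rho, beta rho, eta theta} are in the MST → 3.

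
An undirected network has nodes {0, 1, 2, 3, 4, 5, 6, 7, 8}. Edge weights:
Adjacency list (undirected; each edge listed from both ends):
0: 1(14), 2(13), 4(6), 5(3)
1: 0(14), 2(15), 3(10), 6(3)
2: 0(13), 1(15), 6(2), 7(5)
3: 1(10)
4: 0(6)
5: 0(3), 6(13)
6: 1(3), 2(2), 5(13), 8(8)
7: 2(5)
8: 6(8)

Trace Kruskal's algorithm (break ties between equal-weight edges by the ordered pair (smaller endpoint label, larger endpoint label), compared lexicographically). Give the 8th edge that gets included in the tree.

Kruskal: consider edges lightest-first.
2 6 (2): add — endpoints in different components.
0 5 (3): add — endpoints in different components.
1 6 (3): add — endpoints in different components.
2 7 (5): add — endpoints in different components.
0 4 (6): add — endpoints in different components.
6 8 (8): add — endpoints in different components.
1 3 (10): add — endpoints in different components.
0 2 (13): add — endpoints in different components.
The 8th edge added is 0 2.

0-2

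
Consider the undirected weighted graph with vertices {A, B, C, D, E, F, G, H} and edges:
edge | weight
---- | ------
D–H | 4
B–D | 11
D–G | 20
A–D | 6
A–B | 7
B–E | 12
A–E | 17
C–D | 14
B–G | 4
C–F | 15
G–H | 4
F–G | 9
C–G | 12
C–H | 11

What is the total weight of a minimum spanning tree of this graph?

Kruskal: consider edges lightest-first.
B–G (4): add — endpoints in different components.
D–H (4): add — endpoints in different components.
G–H (4): add — endpoints in different components.
A–D (6): add — endpoints in different components.
A–B (7): skip — A and B already connected.
F–G (9): add — endpoints in different components.
B–D (11): skip — B and D already connected.
C–H (11): add — endpoints in different components.
B–E (12): add — endpoints in different components.
MST edges: B–G, D–H, G–H, A–D, F–G, C–H, B–E; total weight 4+4+4+6+9+11+12 = 50.

50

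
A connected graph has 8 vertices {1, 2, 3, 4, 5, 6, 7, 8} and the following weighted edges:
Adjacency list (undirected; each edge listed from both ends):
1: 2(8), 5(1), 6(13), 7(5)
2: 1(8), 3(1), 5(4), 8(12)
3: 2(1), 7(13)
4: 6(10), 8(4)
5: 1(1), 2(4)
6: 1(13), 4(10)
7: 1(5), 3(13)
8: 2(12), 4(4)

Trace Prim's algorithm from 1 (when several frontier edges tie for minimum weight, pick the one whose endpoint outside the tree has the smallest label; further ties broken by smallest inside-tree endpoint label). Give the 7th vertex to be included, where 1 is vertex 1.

Prim, starting at 1.
Step 1: frontier [1–5 1, 1–7 5, 1–2 8, 1–6 13] → take 1–5 (1); add 5.
Step 2: frontier [1–7 5, 1–2 8, 1–6 13, 2–5 4] → take 2–5 (4); add 2.
Step 3: frontier [1–7 5, 1–6 13, 2–3 1, 2–8 12] → take 2–3 (1); add 3.
Step 4: frontier [1–7 5, 1–6 13, 2–8 12, 3–7 13] → take 1–7 (5); add 7.
Step 5: frontier [1–6 13, 2–8 12] → take 2–8 (12); add 8.
Step 6: frontier [1–6 13, 4–8 4] → take 4–8 (4); add 4.
Step 7: frontier [1–6 13, 4–6 10] → take 4–6 (10); add 6.
Vertex order: 1, 5, 2, 3, 7, 8, 4, 6. The 7th vertex is 4.

4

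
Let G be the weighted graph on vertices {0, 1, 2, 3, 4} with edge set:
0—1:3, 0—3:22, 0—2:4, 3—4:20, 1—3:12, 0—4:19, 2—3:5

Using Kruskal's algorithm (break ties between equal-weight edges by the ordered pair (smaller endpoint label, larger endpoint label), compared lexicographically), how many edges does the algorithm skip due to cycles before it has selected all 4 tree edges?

Sort edges by weight, then run Kruskal:
0—1 (3): add. Components now {0,1} {2} {3} {4}
0—2 (4): add. Components now {0,1,2} {3} {4}
2—3 (5): add. Components now {0,1,2,3} {4}
1—3 (12): skip — 1 and 3 already connected.
0—4 (19): add. Components now {0,1,2,3,4}
Edges rejected before the tree was complete: 1.

1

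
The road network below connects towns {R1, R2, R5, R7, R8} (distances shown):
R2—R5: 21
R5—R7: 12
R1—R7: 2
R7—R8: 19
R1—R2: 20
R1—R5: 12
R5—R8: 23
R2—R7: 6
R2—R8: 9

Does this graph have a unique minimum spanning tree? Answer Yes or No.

Sort edges by weight, then run Kruskal:
R1—R7 (2): add. Components now {R5} {R8} {R1,R7} {R2}
R2—R7 (6): add. Components now {R5} {R8} {R1,R2,R7}
R2—R8 (9): add. Components now {R5} {R1,R2,R7,R8}
R1—R5 (12): add. Components now {R1,R2,R5,R7,R8}
Non-tree edge R5—R7 has weight 12, equal to the heaviest edge on its tree cycle — swapping gives another MST of the same weight. Not unique.

No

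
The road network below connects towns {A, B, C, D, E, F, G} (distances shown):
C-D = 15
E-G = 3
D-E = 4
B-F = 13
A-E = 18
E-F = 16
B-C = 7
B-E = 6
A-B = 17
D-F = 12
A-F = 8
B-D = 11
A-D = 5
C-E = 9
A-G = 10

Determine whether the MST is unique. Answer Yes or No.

Sort edges by weight, then run Kruskal:
E-G (3): add. Components now {A} {B} {C} {D} {E,G} {F}
D-E (4): add. Components now {A} {B} {C} {D,E,G} {F}
A-D (5): add. Components now {A,D,E,G} {B} {C} {F}
B-E (6): add. Components now {A,B,D,E,G} {C} {F}
B-C (7): add. Components now {A,B,C,D,E,G} {F}
A-F (8): add. Components now {A,B,C,D,E,F,G}
Every non-tree edge has weight strictly greater than the heaviest edge on the tree path between its endpoints, so the MST is unique.

Yes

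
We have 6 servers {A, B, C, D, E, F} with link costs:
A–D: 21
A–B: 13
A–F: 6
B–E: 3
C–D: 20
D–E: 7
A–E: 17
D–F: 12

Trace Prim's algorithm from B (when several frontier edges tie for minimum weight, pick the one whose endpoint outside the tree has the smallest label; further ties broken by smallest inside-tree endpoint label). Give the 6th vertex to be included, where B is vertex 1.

Prim's algorithm from B:
Step 1: frontier [B–E 3, A–B 13] → take B–E (3); add E.
Step 2: frontier [A–B 13, D–E 7, A–E 17] → take D–E (7); add D.
Step 3: frontier [A–B 13, D–F 12, C–D 20, A–D 21, A–E 17] → take D–F (12); add F.
Step 4: frontier [A–B 13, C–D 20, A–D 21, A–E 17, A–F 6] → take A–F (6); add A.
Step 5: frontier [C–D 20] → take C–D (20); add C.
Vertex order: B, E, D, F, A, C. The 6th vertex is C.

C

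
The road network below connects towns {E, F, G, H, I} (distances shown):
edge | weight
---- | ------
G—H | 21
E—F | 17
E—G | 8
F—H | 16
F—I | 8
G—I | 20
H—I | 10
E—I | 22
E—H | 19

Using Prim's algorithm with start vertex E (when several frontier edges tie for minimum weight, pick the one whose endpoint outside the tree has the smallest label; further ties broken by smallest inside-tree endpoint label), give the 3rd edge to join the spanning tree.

F-I

Prim, starting at E.
Step 1: cheapest edge leaving the tree is E—G (8); add G.
Step 2: cheapest edge leaving the tree is E—F (17); add F.
Step 3: cheapest edge leaving the tree is F—I (8); add I.
Step 4: cheapest edge leaving the tree is H—I (10); add H.
The 3rd edge added is F—I.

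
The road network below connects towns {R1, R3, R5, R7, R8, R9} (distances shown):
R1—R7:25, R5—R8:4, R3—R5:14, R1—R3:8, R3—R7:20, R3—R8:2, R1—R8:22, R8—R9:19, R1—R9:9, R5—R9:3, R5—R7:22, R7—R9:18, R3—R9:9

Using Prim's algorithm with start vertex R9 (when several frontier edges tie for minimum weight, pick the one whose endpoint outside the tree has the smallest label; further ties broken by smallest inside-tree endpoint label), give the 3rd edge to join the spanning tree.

Prim's algorithm from R9:
Step 1: cheapest edge leaving the tree is R5—R9 (3); add R5.
Step 2: cheapest edge leaving the tree is R5—R8 (4); add R8.
Step 3: cheapest edge leaving the tree is R3—R8 (2); add R3.
Step 4: cheapest edge leaving the tree is R1—R3 (8); add R1.
Step 5: cheapest edge leaving the tree is R7—R9 (18); add R7.
The 3rd edge added is R3—R8.

R3-R8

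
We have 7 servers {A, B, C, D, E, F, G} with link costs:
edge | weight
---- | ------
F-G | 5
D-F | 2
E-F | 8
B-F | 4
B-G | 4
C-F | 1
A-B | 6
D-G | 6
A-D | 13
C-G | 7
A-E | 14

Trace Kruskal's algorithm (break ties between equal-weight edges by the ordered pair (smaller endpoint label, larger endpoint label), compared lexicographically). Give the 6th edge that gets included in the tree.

E-F

Kruskal: consider edges lightest-first.
C-F (1): add. Components now {A} {B} {C,F} {D} {E} {G}
D-F (2): add. Components now {A} {B} {C,D,F} {E} {G}
B-F (4): add. Components now {A} {B,C,D,F} {E} {G}
B-G (4): add. Components now {A} {B,C,D,F,G} {E}
F-G (5): skip — F and G already connected.
A-B (6): add. Components now {A,B,C,D,F,G} {E}
D-G (6): skip — D and G already connected.
C-G (7): skip — C and G already connected.
E-F (8): add. Components now {A,B,C,D,E,F,G}
The 6th edge added is E-F.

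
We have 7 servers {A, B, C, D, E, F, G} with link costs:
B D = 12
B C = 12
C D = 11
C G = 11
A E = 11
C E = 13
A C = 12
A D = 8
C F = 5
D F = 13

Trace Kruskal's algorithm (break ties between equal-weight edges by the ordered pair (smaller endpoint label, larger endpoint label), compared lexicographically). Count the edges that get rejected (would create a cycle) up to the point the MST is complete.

1

Kruskal: consider edges lightest-first.
C F (5): add. Components now {A} {B} {C,F} {D} {E} {G}
A D (8): add. Components now {A,D} {B} {C,F} {E} {G}
A E (11): add. Components now {A,D,E} {B} {C,F} {G}
C D (11): add. Components now {A,C,D,E,F} {B} {G}
C G (11): add. Components now {A,C,D,E,F,G} {B}
A C (12): skip — A and C already connected.
B C (12): add. Components now {A,B,C,D,E,F,G}
Edges rejected before the tree was complete: 1.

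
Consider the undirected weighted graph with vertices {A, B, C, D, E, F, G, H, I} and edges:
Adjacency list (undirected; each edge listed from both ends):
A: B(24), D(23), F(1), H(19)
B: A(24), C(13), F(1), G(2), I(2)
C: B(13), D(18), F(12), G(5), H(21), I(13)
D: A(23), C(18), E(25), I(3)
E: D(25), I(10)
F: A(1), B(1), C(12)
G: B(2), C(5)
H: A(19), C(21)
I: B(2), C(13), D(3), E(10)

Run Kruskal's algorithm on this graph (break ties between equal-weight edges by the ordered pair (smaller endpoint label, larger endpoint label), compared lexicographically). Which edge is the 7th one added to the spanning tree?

Sort edges by weight, then run Kruskal:
A-F (1): add — endpoints in different components.
B-F (1): add — endpoints in different components.
B-G (2): add — endpoints in different components.
B-I (2): add — endpoints in different components.
D-I (3): add — endpoints in different components.
C-G (5): add — endpoints in different components.
E-I (10): add — endpoints in different components.
C-F (12): skip — C and F already connected.
B-C (13): skip — B and C already connected.
C-I (13): skip — C and I already connected.
C-D (18): skip — C and D already connected.
A-H (19): add — endpoints in different components.
The 7th edge added is E-I.

E-I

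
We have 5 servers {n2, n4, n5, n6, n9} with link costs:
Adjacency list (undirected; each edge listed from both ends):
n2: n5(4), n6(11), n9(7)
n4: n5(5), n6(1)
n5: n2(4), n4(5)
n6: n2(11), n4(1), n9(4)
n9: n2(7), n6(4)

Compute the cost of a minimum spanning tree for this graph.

14

Grow the tree from n4 using Prim:
Step 1: cheapest edge leaving the tree is n4—n6 (1); add n6.
Step 2: cheapest edge leaving the tree is n6—n9 (4); add n9.
Step 3: cheapest edge leaving the tree is n4—n5 (5); add n5.
Step 4: cheapest edge leaving the tree is n2—n5 (4); add n2.
MST edges: n4—n6, n6—n9, n4—n5, n2—n5; total weight 1+4+5+4 = 14.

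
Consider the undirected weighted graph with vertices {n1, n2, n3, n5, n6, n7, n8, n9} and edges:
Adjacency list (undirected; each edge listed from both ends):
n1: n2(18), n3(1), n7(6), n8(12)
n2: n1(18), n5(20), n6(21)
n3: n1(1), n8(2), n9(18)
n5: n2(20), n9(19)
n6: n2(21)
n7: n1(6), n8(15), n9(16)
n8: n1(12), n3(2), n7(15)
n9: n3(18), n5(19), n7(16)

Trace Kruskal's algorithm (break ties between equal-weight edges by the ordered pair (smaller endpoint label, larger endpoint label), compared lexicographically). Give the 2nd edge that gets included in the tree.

Sort edges by weight, then run Kruskal:
n1 n3 (1): add — endpoints in different components.
n3 n8 (2): add — endpoints in different components.
n1 n7 (6): add — endpoints in different components.
n1 n8 (12): skip — n8 and n1 already connected.
n7 n8 (15): skip — n8 and n7 already connected.
n7 n9 (16): add — endpoints in different components.
n1 n2 (18): add — endpoints in different components.
n3 n9 (18): skip — n9 and n3 already connected.
n5 n9 (19): add — endpoints in different components.
n2 n5 (20): skip — n2 and n5 already connected.
n2 n6 (21): add — endpoints in different components.
The 2nd edge added is n3 n8.

n3-n8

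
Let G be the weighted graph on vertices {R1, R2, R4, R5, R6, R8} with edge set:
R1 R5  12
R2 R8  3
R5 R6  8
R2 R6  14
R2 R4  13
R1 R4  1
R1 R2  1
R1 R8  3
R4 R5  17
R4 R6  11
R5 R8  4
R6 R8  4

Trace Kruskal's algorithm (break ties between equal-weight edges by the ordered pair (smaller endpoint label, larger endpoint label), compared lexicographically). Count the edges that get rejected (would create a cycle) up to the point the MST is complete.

Sort edges by weight, then run Kruskal:
R1 R2 (1): add. Components now {R1,R2} {R4} {R6} {R8} {R5}
R1 R4 (1): add. Components now {R1,R2,R4} {R6} {R8} {R5}
R1 R8 (3): add. Components now {R1,R2,R4,R8} {R6} {R5}
R2 R8 (3): skip — R2 and R8 already connected.
R5 R8 (4): add. Components now {R1,R2,R4,R5,R8} {R6}
R6 R8 (4): add. Components now {R1,R2,R4,R5,R6,R8}
Edges rejected before the tree was complete: 1.

1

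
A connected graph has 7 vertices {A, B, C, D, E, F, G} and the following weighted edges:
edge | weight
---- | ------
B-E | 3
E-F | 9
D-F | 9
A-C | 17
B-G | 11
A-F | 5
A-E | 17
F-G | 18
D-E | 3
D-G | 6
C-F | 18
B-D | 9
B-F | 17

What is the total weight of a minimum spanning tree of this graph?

43

Sort edges by weight, then run Kruskal:
B-E (3): add. Components now {A} {B,E} {C} {D} {F} {G}
D-E (3): add. Components now {A} {B,D,E} {C} {F} {G}
A-F (5): add. Components now {A,F} {B,D,E} {C} {G}
D-G (6): add. Components now {A,F} {B,D,E,G} {C}
B-D (9): skip — B and D already connected.
D-F (9): add. Components now {A,B,D,E,F,G} {C}
E-F (9): skip — E and F already connected.
B-G (11): skip — B and G already connected.
A-C (17): add. Components now {A,B,C,D,E,F,G}
MST edges: B-E, D-E, A-F, D-G, D-F, A-C; total weight 3+3+5+6+9+17 = 43.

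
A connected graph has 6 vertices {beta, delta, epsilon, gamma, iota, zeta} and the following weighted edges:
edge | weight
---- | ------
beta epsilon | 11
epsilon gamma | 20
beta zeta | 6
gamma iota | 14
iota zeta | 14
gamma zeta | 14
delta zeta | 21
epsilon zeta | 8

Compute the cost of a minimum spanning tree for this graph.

63

Kruskal's algorithm — process edges by increasing weight (ties by edge label):
beta zeta (6): add. Components now {epsilon} {beta,zeta} {iota} {delta} {gamma}
epsilon zeta (8): add. Components now {beta,epsilon,zeta} {iota} {delta} {gamma}
beta epsilon (11): skip — epsilon and beta already connected.
gamma iota (14): add. Components now {beta,epsilon,zeta} {gamma,iota} {delta}
gamma zeta (14): add. Components now {beta,epsilon,gamma,iota,zeta} {delta}
iota zeta (14): skip — zeta and iota already connected.
epsilon gamma (20): skip — epsilon and gamma already connected.
delta zeta (21): add. Components now {beta,delta,epsilon,gamma,iota,zeta}
MST edges: beta zeta, epsilon zeta, gamma iota, gamma zeta, delta zeta; total weight 6+8+14+14+21 = 63.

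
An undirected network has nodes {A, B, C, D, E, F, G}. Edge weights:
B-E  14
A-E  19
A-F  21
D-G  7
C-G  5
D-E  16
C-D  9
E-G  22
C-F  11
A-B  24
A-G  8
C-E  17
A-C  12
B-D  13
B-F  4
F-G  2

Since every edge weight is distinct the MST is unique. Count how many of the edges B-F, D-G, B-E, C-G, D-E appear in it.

4

Kruskal: consider edges lightest-first.
F-G (2): add. Components now {A} {B} {C} {D} {E} {F,G}
B-F (4): add. Components now {A} {B,F,G} {C} {D} {E}
C-G (5): add. Components now {A} {B,C,F,G} {D} {E}
D-G (7): add. Components now {A} {B,C,D,F,G} {E}
A-G (8): add. Components now {A,B,C,D,F,G} {E}
C-D (9): skip — C and D already connected.
C-F (11): skip — C and F already connected.
A-C (12): skip — A and C already connected.
B-D (13): skip — B and D already connected.
B-E (14): add. Components now {A,B,C,D,E,F,G}
MST edge set: {F-G, B-F, C-G, D-G, A-G, B-E}.
Of the listed edges, {B-F, D-G, B-E, C-G} are in the MST → 4.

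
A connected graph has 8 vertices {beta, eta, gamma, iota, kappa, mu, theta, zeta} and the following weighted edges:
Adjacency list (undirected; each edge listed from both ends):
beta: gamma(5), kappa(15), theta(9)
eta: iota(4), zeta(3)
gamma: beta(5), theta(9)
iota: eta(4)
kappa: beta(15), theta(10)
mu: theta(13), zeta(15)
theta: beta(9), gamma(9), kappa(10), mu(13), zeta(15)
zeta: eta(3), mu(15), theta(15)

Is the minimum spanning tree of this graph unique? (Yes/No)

No

Sort edges by weight, then run Kruskal:
eta—zeta (3): add — endpoints in different components.
eta—iota (4): add — endpoints in different components.
beta—gamma (5): add — endpoints in different components.
beta—theta (9): add — endpoints in different components.
gamma—theta (9): skip — theta and gamma already connected.
kappa—theta (10): add — endpoints in different components.
mu—theta (13): add — endpoints in different components.
beta—kappa (15): skip — beta and kappa already connected.
mu—zeta (15): add — endpoints in different components.
Non-tree edge theta—zeta has weight 15, equal to the heaviest edge on its tree cycle — swapping gives another MST of the same weight. Not unique.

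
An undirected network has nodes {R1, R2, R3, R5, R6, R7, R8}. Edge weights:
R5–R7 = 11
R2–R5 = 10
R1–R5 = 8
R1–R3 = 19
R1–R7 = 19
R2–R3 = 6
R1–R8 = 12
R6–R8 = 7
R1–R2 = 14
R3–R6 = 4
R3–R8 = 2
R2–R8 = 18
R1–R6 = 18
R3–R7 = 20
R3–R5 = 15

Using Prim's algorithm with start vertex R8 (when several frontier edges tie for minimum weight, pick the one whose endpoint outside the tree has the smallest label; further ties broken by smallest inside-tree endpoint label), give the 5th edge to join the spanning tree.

Prim, starting at R8.
Step 1: cheapest edge leaving the tree is R3–R8 (2); add R3.
Step 2: cheapest edge leaving the tree is R3–R6 (4); add R6.
Step 3: cheapest edge leaving the tree is R2–R3 (6); add R2.
Step 4: cheapest edge leaving the tree is R2–R5 (10); add R5.
Step 5: cheapest edge leaving the tree is R1–R5 (8); add R1.
Step 6: cheapest edge leaving the tree is R5–R7 (11); add R7.
The 5th edge added is R1–R5.

R1-R5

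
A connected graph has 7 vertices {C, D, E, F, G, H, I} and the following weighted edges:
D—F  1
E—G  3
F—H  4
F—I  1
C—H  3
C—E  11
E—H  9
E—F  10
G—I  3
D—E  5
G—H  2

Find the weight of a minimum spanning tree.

Kruskal's algorithm — process edges by increasing weight (ties by edge label):
D—F (1): add. Components now {C} {D,F} {E} {G} {H} {I}
F—I (1): add. Components now {C} {D,F,I} {E} {G} {H}
G—H (2): add. Components now {C} {D,F,I} {E} {G,H}
C—H (3): add. Components now {C,G,H} {D,F,I} {E}
E—G (3): add. Components now {C,E,G,H} {D,F,I}
G—I (3): add. Components now {C,D,E,F,G,H,I}
MST edges: D—F, F—I, G—H, C—H, E—G, G—I; total weight 1+1+2+3+3+3 = 13.

13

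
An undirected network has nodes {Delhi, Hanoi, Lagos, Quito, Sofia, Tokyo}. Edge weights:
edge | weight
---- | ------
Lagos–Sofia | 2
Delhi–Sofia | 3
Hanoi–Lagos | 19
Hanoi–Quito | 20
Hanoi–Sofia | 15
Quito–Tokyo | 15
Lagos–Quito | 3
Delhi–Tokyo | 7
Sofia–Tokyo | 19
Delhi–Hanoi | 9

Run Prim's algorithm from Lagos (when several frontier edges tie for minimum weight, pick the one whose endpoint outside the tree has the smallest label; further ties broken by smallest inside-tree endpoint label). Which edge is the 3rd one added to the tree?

Lagos-Quito

Prim's algorithm from Lagos:
Step 1: cheapest edge leaving the tree is Lagos–Sofia (2); add Sofia.
Step 2: cheapest edge leaving the tree is Delhi–Sofia (3); add Delhi.
Step 3: cheapest edge leaving the tree is Lagos–Quito (3); add Quito.
Step 4: cheapest edge leaving the tree is Delhi–Tokyo (7); add Tokyo.
Step 5: cheapest edge leaving the tree is Delhi–Hanoi (9); add Hanoi.
The 3rd edge added is Lagos–Quito.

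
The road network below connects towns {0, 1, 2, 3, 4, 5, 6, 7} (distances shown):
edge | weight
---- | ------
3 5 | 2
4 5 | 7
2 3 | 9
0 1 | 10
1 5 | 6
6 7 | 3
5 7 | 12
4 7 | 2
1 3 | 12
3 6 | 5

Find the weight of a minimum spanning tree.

Prim's algorithm from 7:
Step 1: frontier [4 7 2, 6 7 3, 5 7 12] → take 4 7 (2); add 4.
Step 2: frontier [4 5 7, 6 7 3, 5 7 12] → take 6 7 (3); add 6.
Step 3: frontier [4 5 7, 3 6 5, 5 7 12] → take 3 6 (5); add 3.
Step 4: frontier [3 5 2, 2 3 9, 1 3 12, 4 5 7, 5 7 12] → take 3 5 (2); add 5.
Step 5: frontier [2 3 9, 1 3 12, 1 5 6] → take 1 5 (6); add 1.
Step 6: frontier [0 1 10, 2 3 9] → take 2 3 (9); add 2.
Step 7: frontier [0 1 10] → take 0 1 (10); add 0.
MST edges: 4 7, 6 7, 3 6, 3 5, 1 5, 2 3, 0 1; total weight 2+3+5+2+6+9+10 = 37.

37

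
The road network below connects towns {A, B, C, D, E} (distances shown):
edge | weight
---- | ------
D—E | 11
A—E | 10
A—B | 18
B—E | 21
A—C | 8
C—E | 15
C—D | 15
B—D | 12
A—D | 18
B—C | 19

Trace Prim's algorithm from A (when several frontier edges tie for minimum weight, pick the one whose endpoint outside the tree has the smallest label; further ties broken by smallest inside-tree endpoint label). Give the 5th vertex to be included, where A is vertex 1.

B

Grow the tree from A using Prim:
Step 1: frontier [A—C 8, A—E 10, A—B 18, A—D 18] → take A—C (8); add C.
Step 2: frontier [A—E 10, A—B 18, A—D 18, C—D 15, C—E 15, B—C 19] → take A—E (10); add E.
Step 3: frontier [A—B 18, A—D 18, C—D 15, B—C 19, D—E 11, B—E 21] → take D—E (11); add D.
Step 4: frontier [A—B 18, B—C 19, B—D 12, B—E 21] → take B—D (12); add B.
Vertex order: A, C, E, D, B. The 5th vertex is B.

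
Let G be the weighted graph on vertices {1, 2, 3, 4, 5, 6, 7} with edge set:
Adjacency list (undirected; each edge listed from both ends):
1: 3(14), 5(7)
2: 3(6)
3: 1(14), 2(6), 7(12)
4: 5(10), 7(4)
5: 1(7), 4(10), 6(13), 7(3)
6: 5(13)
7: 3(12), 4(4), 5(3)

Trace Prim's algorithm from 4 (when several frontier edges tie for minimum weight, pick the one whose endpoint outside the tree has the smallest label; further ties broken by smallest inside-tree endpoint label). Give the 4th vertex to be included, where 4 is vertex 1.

1

Prim, starting at 4.
Step 1: cheapest edge leaving the tree is 4—7 (4); add 7.
Step 2: cheapest edge leaving the tree is 5—7 (3); add 5.
Step 3: cheapest edge leaving the tree is 1—5 (7); add 1.
Step 4: cheapest edge leaving the tree is 3—7 (12); add 3.
Step 5: cheapest edge leaving the tree is 2—3 (6); add 2.
Step 6: cheapest edge leaving the tree is 5—6 (13); add 6.
Vertex order: 4, 7, 5, 1, 3, 2, 6. The 4th vertex is 1.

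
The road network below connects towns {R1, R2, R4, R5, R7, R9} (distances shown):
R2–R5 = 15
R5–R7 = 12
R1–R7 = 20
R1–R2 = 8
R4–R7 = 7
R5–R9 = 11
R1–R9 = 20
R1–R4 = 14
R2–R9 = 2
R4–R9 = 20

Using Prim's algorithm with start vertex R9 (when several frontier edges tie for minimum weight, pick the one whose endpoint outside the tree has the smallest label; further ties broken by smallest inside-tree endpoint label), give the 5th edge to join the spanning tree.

Prim, starting at R9.
Step 1: cheapest edge leaving the tree is R2–R9 (2); add R2.
Step 2: cheapest edge leaving the tree is R1–R2 (8); add R1.
Step 3: cheapest edge leaving the tree is R5–R9 (11); add R5.
Step 4: cheapest edge leaving the tree is R5–R7 (12); add R7.
Step 5: cheapest edge leaving the tree is R4–R7 (7); add R4.
The 5th edge added is R4–R7.

R4-R7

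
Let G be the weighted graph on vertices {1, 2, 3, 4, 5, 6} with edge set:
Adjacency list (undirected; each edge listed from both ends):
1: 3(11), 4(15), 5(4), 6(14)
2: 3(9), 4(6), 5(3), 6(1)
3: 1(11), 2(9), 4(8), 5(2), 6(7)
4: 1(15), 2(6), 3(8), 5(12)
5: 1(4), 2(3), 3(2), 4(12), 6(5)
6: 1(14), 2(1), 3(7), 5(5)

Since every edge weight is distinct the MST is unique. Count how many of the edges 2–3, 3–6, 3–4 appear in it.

Kruskal's algorithm — process edges by increasing weight (ties by edge label):
2–6 (1): add. Components now {1} {2,6} {3} {4} {5}
3–5 (2): add. Components now {1} {2,6} {3,5} {4}
2–5 (3): add. Components now {1} {2,3,5,6} {4}
1–5 (4): add. Components now {1,2,3,5,6} {4}
5–6 (5): skip — 5 and 6 already connected.
2–4 (6): add. Components now {1,2,3,4,5,6}
MST edge set: {2–6, 3–5, 2–5, 1–5, 2–4}.
Of the listed edges, {} are in the MST → 0.

0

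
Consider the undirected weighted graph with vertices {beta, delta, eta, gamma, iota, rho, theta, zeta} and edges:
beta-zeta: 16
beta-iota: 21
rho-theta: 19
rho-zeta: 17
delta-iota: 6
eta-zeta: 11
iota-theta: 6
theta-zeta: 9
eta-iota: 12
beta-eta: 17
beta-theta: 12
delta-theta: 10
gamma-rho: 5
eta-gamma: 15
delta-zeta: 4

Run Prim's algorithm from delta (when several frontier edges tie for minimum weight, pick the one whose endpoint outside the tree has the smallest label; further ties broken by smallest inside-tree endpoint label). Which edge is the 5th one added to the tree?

Prim's algorithm from delta:
Step 1: cheapest edge leaving the tree is delta-zeta (4); add zeta.
Step 2: cheapest edge leaving the tree is delta-iota (6); add iota.
Step 3: cheapest edge leaving the tree is iota-theta (6); add theta.
Step 4: cheapest edge leaving the tree is eta-zeta (11); add eta.
Step 5: cheapest edge leaving the tree is beta-theta (12); add beta.
Step 6: cheapest edge leaving the tree is eta-gamma (15); add gamma.
Step 7: cheapest edge leaving the tree is gamma-rho (5); add rho.
The 5th edge added is beta-theta.

beta-theta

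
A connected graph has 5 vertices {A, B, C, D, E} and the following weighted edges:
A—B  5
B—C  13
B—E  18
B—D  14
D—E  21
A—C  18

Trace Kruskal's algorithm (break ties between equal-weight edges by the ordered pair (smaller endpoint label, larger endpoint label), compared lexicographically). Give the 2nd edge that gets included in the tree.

Sort edges by weight, then run Kruskal:
A—B (5): add. Components now {A,B} {C} {D} {E}
B—C (13): add. Components now {A,B,C} {D} {E}
B—D (14): add. Components now {A,B,C,D} {E}
A—C (18): skip — A and C already connected.
B—E (18): add. Components now {A,B,C,D,E}
The 2nd edge added is B—C.

B-C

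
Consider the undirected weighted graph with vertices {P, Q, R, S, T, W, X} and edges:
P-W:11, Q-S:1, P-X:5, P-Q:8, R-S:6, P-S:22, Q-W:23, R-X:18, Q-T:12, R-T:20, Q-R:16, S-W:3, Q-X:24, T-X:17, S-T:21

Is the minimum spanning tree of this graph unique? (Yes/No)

Yes

Sort edges by weight, then run Kruskal:
Q-S (1): add. Components now {P} {Q,S} {W} {X} {R} {T}
S-W (3): add. Components now {P} {Q,S,W} {X} {R} {T}
P-X (5): add. Components now {P,X} {Q,S,W} {R} {T}
R-S (6): add. Components now {P,X} {Q,R,S,W} {T}
P-Q (8): add. Components now {P,Q,R,S,W,X} {T}
P-W (11): skip — P and W already connected.
Q-T (12): add. Components now {P,Q,R,S,T,W,X}
Every non-tree edge has weight strictly greater than the heaviest edge on the tree path between its endpoints, so the MST is unique.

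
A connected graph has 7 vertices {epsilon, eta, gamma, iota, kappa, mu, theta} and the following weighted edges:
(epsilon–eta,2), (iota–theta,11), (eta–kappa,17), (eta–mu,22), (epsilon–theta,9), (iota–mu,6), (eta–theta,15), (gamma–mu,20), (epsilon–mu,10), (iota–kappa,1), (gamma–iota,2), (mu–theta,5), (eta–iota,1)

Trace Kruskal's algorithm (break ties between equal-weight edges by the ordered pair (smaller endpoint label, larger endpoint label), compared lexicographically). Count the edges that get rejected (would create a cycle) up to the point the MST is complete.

0

Sort edges by weight, then run Kruskal:
eta–iota (1): add. Components now {epsilon} {eta,iota} {mu} {kappa} {theta} {gamma}
iota–kappa (1): add. Components now {epsilon} {eta,iota,kappa} {mu} {theta} {gamma}
epsilon–eta (2): add. Components now {epsilon,eta,iota,kappa} {mu} {theta} {gamma}
gamma–iota (2): add. Components now {epsilon,eta,gamma,iota,kappa} {mu} {theta}
mu–theta (5): add. Components now {epsilon,eta,gamma,iota,kappa} {mu,theta}
iota–mu (6): add. Components now {epsilon,eta,gamma,iota,kappa,mu,theta}
Edges rejected before the tree was complete: 0.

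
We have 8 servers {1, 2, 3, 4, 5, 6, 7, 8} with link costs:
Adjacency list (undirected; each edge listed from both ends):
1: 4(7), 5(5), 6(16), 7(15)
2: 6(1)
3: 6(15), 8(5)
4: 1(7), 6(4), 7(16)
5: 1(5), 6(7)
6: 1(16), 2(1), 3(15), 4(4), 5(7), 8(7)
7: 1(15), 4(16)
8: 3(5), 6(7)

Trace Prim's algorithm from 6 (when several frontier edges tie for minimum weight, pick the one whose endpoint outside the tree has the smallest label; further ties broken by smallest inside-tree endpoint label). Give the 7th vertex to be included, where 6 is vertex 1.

3

Prim's algorithm from 6:
Step 1: frontier [2–6 1, 4–6 4, 5–6 7, 6–8 7, 3–6 15, 1–6 16] → take 2–6 (1); add 2.
Step 2: frontier [4–6 4, 5–6 7, 6–8 7, 3–6 15, 1–6 16] → take 4–6 (4); add 4.
Step 3: frontier [1–4 7, 4–7 16, 5–6 7, 6–8 7, 3–6 15, 1–6 16] → take 1–4 (7); add 1.
Step 4: frontier [1–5 5, 1–7 15, 4–7 16, 5–6 7, 6–8 7, 3–6 15] → take 1–5 (5); add 5.
Step 5: frontier [1–7 15, 4–7 16, 6–8 7, 3–6 15] → take 6–8 (7); add 8.
Step 6: frontier [1–7 15, 4–7 16, 3–6 15, 3–8 5] → take 3–8 (5); add 3.
Step 7: frontier [1–7 15, 4–7 16] → take 1–7 (15); add 7.
Vertex order: 6, 2, 4, 1, 5, 8, 3, 7. The 7th vertex is 3.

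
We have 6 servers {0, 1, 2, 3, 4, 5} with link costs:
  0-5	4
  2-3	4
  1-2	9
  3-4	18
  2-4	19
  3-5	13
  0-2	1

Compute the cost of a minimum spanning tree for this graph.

36

Prim, starting at 1.
Step 1: cheapest edge leaving the tree is 1-2 (9); add 2.
Step 2: cheapest edge leaving the tree is 0-2 (1); add 0.
Step 3: cheapest edge leaving the tree is 2-3 (4); add 3.
Step 4: cheapest edge leaving the tree is 0-5 (4); add 5.
Step 5: cheapest edge leaving the tree is 3-4 (18); add 4.
MST edges: 1-2, 0-2, 2-3, 0-5, 3-4; total weight 9+1+4+4+18 = 36.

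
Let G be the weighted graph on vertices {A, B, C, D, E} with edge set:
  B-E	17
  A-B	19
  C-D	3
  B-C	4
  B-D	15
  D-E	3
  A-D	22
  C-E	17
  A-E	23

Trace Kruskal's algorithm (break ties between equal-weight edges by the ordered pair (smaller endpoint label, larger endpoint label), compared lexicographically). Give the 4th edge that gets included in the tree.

Sort edges by weight, then run Kruskal:
C-D (3): add. Components now {A} {B} {C,D} {E}
D-E (3): add. Components now {A} {B} {C,D,E}
B-C (4): add. Components now {A} {B,C,D,E}
B-D (15): skip — B and D already connected.
B-E (17): skip — B and E already connected.
C-E (17): skip — C and E already connected.
A-B (19): add. Components now {A,B,C,D,E}
The 4th edge added is A-B.

A-B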